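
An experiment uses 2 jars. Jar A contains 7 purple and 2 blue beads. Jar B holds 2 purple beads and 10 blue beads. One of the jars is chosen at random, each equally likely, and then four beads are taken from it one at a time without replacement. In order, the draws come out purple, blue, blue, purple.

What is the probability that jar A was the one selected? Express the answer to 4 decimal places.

The likelihood of the observed sequence under each hypothesis: P(data | jar A) = (7/9)(2/8)(1/7)(6/6) = 1/36; P(data | jar B) = (2/12)(10/11)(9/10)(1/9) = 1/66.
Weighting by the prior gives 1/2 · 1/36 = 1/72, 1/2 · 1/66 = 1/132; these sum to 17/792.
Therefore the posterior P(jar A | data) = (1/72) / (17/792) = 11/17.

0.6471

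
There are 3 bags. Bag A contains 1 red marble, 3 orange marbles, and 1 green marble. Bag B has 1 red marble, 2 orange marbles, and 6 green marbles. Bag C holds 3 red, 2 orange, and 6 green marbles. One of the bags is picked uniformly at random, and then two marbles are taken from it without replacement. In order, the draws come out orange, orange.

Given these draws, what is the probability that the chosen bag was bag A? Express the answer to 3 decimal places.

0.867

Under each hypothesis, the probability of the observed sequence is: P(data | bag A) = (3/5)(2/4) = 0.3; P(data | bag B) = (2/9)(1/8) = 0.027778; P(data | bag C) = (2/11)(1/10) = 0.018182.
Multiplying each by its prior: 1/3 · 0.3 = 0.1, 1/3 · 0.027778 = 0.0092593, 1/3 · 0.018182 = 0.0060606; summing to 0.11532.
Hence P(bag A | data) = (0.1) / (0.11532) = 0.86715.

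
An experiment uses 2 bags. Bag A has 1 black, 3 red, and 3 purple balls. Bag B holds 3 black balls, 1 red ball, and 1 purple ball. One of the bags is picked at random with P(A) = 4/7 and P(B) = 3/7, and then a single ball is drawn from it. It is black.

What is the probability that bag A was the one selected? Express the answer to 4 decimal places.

0.2410

Compute the likelihood of this draw for each case: P(data | bag A) = (1/7) = 1/7; P(data | bag B) = (3/5) = 3/5.
Multiplying each by its prior: 4/7 · 1/7 = 4/49, 3/7 · 3/5 = 9/35; with total 83/245.
By Bayes' rule, P(bag A | data) = (4/49) / (83/245) = 20/83.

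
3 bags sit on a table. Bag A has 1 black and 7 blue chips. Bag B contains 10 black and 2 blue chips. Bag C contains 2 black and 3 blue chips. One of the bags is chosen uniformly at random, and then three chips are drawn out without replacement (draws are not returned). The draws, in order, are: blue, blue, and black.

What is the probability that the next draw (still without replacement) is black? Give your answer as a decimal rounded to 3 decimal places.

0.339

Under each hypothesis, the probability of the observed sequence is: P(data | bag A) = (7/8)(6/7)(1/6) = 0.125; P(data | bag B) = (2/12)(1/11)(10/10) = 0.015152; P(data | bag C) = (3/5)(2/4)(2/3) = 0.2.
Multiplying each by its prior: 1/3 · 0.125 = 0.041667, 1/3 · 0.015152 = 0.0050505, 1/3 · 0.2 = 0.066667; summing to 0.11338.
Dividing through by the total gives posterior P(bag A | data) = 0.36748, P(bag B | data) = 0.044543, P(bag C | data) = 0.58797.
The predictive probability is P(black next | data) = (0)(0.36748) + (1)(0.044543) + (1/2)(0.58797) = 0.33853.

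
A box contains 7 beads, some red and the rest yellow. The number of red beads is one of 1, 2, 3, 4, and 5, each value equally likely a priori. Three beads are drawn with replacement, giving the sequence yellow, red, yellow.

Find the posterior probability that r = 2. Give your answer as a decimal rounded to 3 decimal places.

For each hypothesis, P(data | H) works out to: P(data | r = 1) = (6/7)(1/7)(6/7) = 0.10496; P(data | r = 2) = (5/7)(2/7)(5/7) = 0.14577; P(data | r = 3) = (4/7)(3/7)(4/7) = 0.13994; P(data | r = 4) = (3/7)(4/7)(3/7) = 0.10496; P(data | r = 5) = (2/7)(5/7)(2/7) = 0.058309.
Multiplying each by its prior: 1/5 · 0.10496 = 0.020991, 1/5 · 0.14577 = 0.029155, 1/5 · 0.13994 = 0.027988, 1/5 · 0.10496 = 0.020991, 1/5 · 0.058309 = 0.011662; summing to 0.11079.
Hence P(r = 2 | data) = (0.029155) / (0.11079) = 0.26316.

0.263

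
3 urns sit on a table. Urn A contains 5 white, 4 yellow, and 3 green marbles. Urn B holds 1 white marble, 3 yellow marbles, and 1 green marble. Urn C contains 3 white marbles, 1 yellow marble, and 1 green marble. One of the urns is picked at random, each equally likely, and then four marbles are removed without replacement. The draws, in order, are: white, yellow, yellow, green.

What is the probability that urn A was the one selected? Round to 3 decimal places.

0.233

The likelihood of the observed sequence under each hypothesis: P(data | urn A) = (5/12)(4/11)(3/10)(3/9) = 0.015152; P(data | urn B) = (1/5)(3/4)(2/3)(1/2) = 0.05; P(data | urn C) = (3/5)(1/4)(0/3) = 0.
The prior-weighted likelihoods are 1/3 · 0.015152 = 0.0050505, 1/3 · 0.05 = 0.016667, 1/3 · 0 = 0; these sum to 0.021717.
By Bayes' rule, P(urn A | data) = (0.0050505) / (0.021717) = 0.23256.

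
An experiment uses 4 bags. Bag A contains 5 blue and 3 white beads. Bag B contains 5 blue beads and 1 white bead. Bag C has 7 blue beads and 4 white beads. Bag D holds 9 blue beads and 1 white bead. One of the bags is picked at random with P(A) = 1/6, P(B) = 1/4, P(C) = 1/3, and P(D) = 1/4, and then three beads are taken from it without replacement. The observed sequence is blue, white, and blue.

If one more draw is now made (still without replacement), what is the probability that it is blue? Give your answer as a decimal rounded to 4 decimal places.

0.7835

For each hypothesis, P(data | H) works out to: P(data | bag A) = (5/8)(3/7)(4/6) = 0.17857; P(data | bag B) = (5/6)(1/5)(4/4) = 0.16667; P(data | bag C) = (7/11)(4/10)(6/9) = 0.1697; P(data | bag D) = (9/10)(1/9)(8/8) = 0.1.
The prior-weighted likelihoods are 1/6 · 0.17857 = 0.029762, 1/4 · 0.16667 = 0.041667, 1/3 · 0.1697 = 0.056566, 1/4 · 0.1 = 0.025; with total 0.15299.
Dividing through by the total gives posterior P(bag A | data) = 0.19453, P(bag B | data) = 0.27234, P(bag C | data) = 0.36972, P(bag D | data) = 0.1634.
So P(blue next | data) = Σ P(blue next | H) P(H | data) = (3/5)(0.19453) + (1)(0.27234) + (5/8)(0.36972) + (1)(0.1634) = 0.78354.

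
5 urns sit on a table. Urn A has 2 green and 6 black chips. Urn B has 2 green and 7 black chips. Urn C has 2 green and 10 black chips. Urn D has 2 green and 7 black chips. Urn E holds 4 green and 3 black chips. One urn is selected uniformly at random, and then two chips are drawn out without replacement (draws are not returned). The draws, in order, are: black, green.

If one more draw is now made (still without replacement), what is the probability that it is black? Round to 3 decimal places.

0.733

The likelihood of the observed sequence under each hypothesis: P(data | urn A) = (6/8)(2/7) = 3/14; P(data | urn B) = (7/9)(2/8) = 7/36; P(data | urn C) = (10/12)(2/11) = 5/33; P(data | urn D) = (7/9)(2/8) = 7/36; P(data | urn E) = (3/7)(4/6) = 2/7.
The prior-weighted likelihoods are 1/5 · 3/14 = 3/70, 1/5 · 7/36 = 7/180, 1/5 · 5/33 = 1/33, 1/5 · 7/36 = 7/180, 1/5 · 2/7 = 2/35; these sum to 103/495.
Normalising, the posterior is P(urn A | data) = 0.20596, P(urn B | data) = 0.18689, P(urn C | data) = 0.14563, P(urn D | data) = 0.18689, P(urn E | data) = 0.27462.
The predictive probability is P(black next | data) = (5/6)(0.20596) + (6/7)(0.18689) + (9/10)(0.14563) + (6/7)(0.18689) + (2/5)(0.27462) = 0.73294.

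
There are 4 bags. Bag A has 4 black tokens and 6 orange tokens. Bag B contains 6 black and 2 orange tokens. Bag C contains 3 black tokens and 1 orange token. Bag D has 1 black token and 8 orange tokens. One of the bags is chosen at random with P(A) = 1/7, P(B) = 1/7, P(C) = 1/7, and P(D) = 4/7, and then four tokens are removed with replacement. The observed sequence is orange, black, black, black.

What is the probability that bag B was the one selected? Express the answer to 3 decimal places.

0.415

Compute the likelihood of the observed sequence for each case: P(data | bag A) = (6/10)(4/10)(4/10)(4/10) = 0.0384; P(data | bag B) = (2/8)(6/8)(6/8)(6/8) = 0.10547; P(data | bag C) = (1/4)(3/4)(3/4)(3/4) = 0.10547; P(data | bag D) = (8/9)(1/9)(1/9)(1/9) = 0.0012193.
Weighting by the prior gives 1/7 · 0.0384 = 0.0054857, 1/7 · 0.10547 = 0.015067, 1/7 · 0.10547 = 0.015067, 4/7 · 0.0012193 = 0.00069676; with total 0.036316.
By Bayes' rule, P(bag B | data) = (0.015067) / (0.036316) = 0.41488.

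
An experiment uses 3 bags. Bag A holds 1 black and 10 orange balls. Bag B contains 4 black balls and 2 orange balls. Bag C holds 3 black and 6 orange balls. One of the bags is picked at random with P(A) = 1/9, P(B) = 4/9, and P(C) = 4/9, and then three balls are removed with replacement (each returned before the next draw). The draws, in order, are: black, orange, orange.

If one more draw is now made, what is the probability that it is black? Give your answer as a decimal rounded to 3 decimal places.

0.417

Compute the likelihood of the observed sequence for each case: P(data | bag A) = (1/11)(10/11)(10/11) = 0.075131; P(data | bag B) = (4/6)(2/6)(2/6) = 0.074074; P(data | bag C) = (3/9)(6/9)(6/9) = 0.14815.
Multiplying each by its prior: 1/9 · 0.075131 = 0.0083479, 4/9 · 0.074074 = 0.032922, 4/9 · 0.14815 = 0.065844; with total 0.10711.
Normalising, the posterior is P(bag A | data) = 0.077936, P(bag B | data) = 0.30735, P(bag C | data) = 0.61471.
So P(black next | data) = Σ P(black next | H) P(H | data) = (1/11)(0.077936) + (2/3)(0.30735) + (1/3)(0.61471) = 0.41689.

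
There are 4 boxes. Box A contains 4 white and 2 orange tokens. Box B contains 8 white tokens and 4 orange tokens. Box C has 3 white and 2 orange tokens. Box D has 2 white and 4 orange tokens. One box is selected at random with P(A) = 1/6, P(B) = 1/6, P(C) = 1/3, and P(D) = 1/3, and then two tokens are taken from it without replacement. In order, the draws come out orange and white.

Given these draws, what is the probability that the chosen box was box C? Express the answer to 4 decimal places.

0.3653

Compute the likelihood of the observed sequence for each case: P(data | box A) = (2/6)(4/5) = 4/15; P(data | box B) = (4/12)(8/11) = 8/33; P(data | box C) = (2/5)(3/4) = 3/10; P(data | box D) = (4/6)(2/5) = 4/15.
Multiplying each by its prior: 1/6 · 4/15 = 2/45, 1/6 · 8/33 = 4/99, 1/3 · 3/10 = 1/10, 1/3 · 4/15 = 4/45; summing to 271/990.
Therefore the posterior P(box C | data) = (1/10) / (271/990) = 99/271.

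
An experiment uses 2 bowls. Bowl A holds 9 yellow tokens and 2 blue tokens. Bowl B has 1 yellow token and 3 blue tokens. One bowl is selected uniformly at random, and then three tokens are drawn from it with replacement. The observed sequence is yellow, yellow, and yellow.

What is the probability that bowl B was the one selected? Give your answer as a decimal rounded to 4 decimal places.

0.0277

For each hypothesis, P(data | H) works out to: P(data | bowl A) = (9/11)(9/11)(9/11) = 0.54771; P(data | bowl B) = (1/4)(1/4)(1/4) = 0.015625.
The prior-weighted likelihoods are 1/2 · 0.54771 = 0.27385, 1/2 · 0.015625 = 0.0078125; summing to 0.28167.
So P(bowl B | data) = (0.0078125) / (0.28167) = 0.027737.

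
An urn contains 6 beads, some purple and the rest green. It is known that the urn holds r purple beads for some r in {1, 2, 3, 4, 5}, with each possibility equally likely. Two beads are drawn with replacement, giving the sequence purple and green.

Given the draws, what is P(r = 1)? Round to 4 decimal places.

Under each hypothesis, the probability of the observed sequence is: P(data | r = 1) = (1/6)(5/6) = 5/36; P(data | r = 2) = (2/6)(4/6) = 2/9; P(data | r = 3) = (3/6)(3/6) = 1/4; P(data | r = 4) = (4/6)(2/6) = 2/9; P(data | r = 5) = (5/6)(1/6) = 5/36.
Weighting by the prior gives 1/5 · 5/36 = 1/36, 1/5 · 2/9 = 2/45, 1/5 · 1/4 = 1/20, 1/5 · 2/9 = 2/45, 1/5 · 5/36 = 1/36; summing to 7/36.
By Bayes' rule, P(r = 1 | data) = (1/36) / (7/36) = 1/7.

0.1429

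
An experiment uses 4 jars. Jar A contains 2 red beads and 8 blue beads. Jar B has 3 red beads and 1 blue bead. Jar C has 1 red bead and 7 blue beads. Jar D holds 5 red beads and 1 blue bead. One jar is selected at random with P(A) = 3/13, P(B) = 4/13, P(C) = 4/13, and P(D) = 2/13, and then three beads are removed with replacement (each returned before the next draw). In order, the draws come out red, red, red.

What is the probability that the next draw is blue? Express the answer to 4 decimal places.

0.2228

Under each hypothesis, the probability of the observed sequence is: P(data | jar A) = (2/10)(2/10)(2/10) = 0.008; P(data | jar B) = (3/4)(3/4)(3/4) = 0.42188; P(data | jar C) = (1/8)(1/8)(1/8) = 0.0019531; P(data | jar D) = (5/6)(5/6)(5/6) = 0.5787.
The prior-weighted likelihoods are 3/13 · 0.008 = 0.0018462, 4/13 · 0.42188 = 0.12981, 4/13 · 0.0019531 = 0.00060096, 2/13 · 0.5787 = 0.089031; with total 0.22129.
Normalising, the posterior is P(jar A | data) = 0.0083428, P(jar B | data) = 0.58661, P(jar C | data) = 0.0027158, P(jar D | data) = 0.40234.
Averaging over the posterior, P(blue next | data) = (4/5)(0.0083428) + (1/4)(0.58661) + (7/8)(0.0027158) + (1/6)(0.40234) = 0.22276.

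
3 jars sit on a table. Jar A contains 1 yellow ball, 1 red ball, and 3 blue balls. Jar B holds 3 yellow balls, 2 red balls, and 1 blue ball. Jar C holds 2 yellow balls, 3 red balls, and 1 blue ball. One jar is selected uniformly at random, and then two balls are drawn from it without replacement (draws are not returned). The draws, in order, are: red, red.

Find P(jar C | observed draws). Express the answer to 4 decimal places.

0.7500

The likelihood of the observed sequence under each hypothesis: P(data | jar A) = (1/5)(0/4) = 0; P(data | jar B) = (2/6)(1/5) = 1/15; P(data | jar C) = (3/6)(2/5) = 1/5.
Multiplying each by its prior: 1/3 · 0 = 0, 1/3 · 1/15 = 1/45, 1/3 · 1/5 = 1/15; summing to 4/45.
Therefore the posterior P(jar C | data) = (1/15) / (4/45) = 3/4.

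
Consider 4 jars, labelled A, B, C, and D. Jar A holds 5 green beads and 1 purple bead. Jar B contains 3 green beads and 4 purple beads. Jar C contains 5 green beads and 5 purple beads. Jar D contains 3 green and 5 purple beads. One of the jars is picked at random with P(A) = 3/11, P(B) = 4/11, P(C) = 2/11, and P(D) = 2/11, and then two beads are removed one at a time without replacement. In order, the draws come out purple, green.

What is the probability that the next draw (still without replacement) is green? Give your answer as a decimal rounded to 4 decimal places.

For each hypothesis, P(data | H) works out to: P(data | jar A) = (1/6)(5/5) = 0.16667; P(data | jar B) = (4/7)(3/6) = 0.28571; P(data | jar C) = (5/10)(5/9) = 0.27778; P(data | jar D) = (5/8)(3/7) = 0.26786.
Weighting by the prior gives 3/11 · 0.16667 = 0.045455, 4/11 · 0.28571 = 0.1039, 2/11 · 0.27778 = 0.050505, 2/11 · 0.26786 = 0.048701; with total 0.24856.
The posterior is then P(jar A | data) = 0.18287, P(jar B | data) = 0.418, P(jar C | data) = 0.20319, P(jar D | data) = 0.19594.
The predictive probability is P(green next | data) = (1)(0.18287) + (2/5)(0.418) + (1/2)(0.20319) + (1/3)(0.19594) = 0.51698.

0.5170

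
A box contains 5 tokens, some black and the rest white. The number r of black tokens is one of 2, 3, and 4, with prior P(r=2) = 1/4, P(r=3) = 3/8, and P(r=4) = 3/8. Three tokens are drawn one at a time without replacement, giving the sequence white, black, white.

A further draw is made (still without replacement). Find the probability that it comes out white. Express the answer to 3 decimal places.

The likelihood of the observed sequence under each hypothesis: P(data | r = 2) = (3/5)(2/4)(2/3) = 1/5; P(data | r = 3) = (2/5)(3/4)(1/3) = 1/10; P(data | r = 4) = (1/5)(4/4)(0/3) = 0.
Weighting by the prior gives 1/4 · 1/5 = 1/20, 3/8 · 1/10 = 3/80, 3/8 · 0 = 0; with total 7/80.
Dividing through by the total gives posterior P(r = 2 | data) = 4/7, P(r = 3 | data) = 3/7, P(r = 4 | data) = 0.
So P(white next | data) = Σ P(white next | H) P(H | data) = (1/2)(4/7) + (0)(3/7) = 2/7.

0.286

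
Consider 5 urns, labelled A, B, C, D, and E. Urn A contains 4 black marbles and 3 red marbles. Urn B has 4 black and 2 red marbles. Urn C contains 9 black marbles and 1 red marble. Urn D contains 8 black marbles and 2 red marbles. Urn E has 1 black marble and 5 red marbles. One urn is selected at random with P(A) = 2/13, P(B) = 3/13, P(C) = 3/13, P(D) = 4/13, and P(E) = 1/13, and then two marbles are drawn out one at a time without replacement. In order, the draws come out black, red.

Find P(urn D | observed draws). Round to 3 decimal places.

The likelihood of the observed sequence under each hypothesis: P(data | urn A) = (4/7)(3/6) = 0.28571; P(data | urn B) = (4/6)(2/5) = 0.26667; P(data | urn C) = (9/10)(1/9) = 0.1; P(data | urn D) = (8/10)(2/9) = 0.17778; P(data | urn E) = (1/6)(5/5) = 0.16667.
Weighting by the prior gives 2/13 · 0.28571 = 0.043956, 3/13 · 0.26667 = 0.061538, 3/13 · 0.1 = 0.023077, 4/13 · 0.17778 = 0.054701, 1/13 · 0.16667 = 0.012821; these sum to 0.19609.
Therefore the posterior P(urn D | data) = (0.054701) / (0.19609) = 0.27895.

0.279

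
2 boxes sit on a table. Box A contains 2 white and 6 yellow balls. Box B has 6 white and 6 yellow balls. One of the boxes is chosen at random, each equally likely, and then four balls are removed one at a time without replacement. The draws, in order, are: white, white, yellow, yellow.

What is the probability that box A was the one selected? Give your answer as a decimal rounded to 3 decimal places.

0.320

For each hypothesis, P(data | H) works out to: P(data | box A) = (2/8)(1/7)(6/6)(5/5) = 0.035714; P(data | box B) = (6/12)(5/11)(6/10)(5/9) = 0.075758.
The prior-weighted likelihoods are 1/2 · 0.035714 = 0.017857, 1/2 · 0.075758 = 0.037879; summing to 0.055736.
Therefore the posterior P(box A | data) = (0.017857) / (0.055736) = 0.32039.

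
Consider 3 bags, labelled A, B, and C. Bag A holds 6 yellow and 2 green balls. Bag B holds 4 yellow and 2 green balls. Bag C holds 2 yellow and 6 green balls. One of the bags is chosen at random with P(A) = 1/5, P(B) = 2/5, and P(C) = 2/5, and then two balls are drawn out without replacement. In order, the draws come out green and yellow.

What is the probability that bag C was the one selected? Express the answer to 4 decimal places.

0.3644

Compute the likelihood of the observed sequence for each case: P(data | bag A) = (2/8)(6/7) = 0.21429; P(data | bag B) = (2/6)(4/5) = 0.26667; P(data | bag C) = (6/8)(2/7) = 0.21429.
The prior-weighted likelihoods are 1/5 · 0.21429 = 0.042857, 2/5 · 0.26667 = 0.10667, 2/5 · 0.21429 = 0.085714; summing to 0.23524.
By Bayes' rule, P(bag C | data) = (0.085714) / (0.23524) = 0.36437.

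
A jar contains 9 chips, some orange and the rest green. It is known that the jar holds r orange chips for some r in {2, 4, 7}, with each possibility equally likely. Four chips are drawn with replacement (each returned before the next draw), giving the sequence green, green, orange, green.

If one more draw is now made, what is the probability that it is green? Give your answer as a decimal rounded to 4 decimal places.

0.6633

The likelihood of the observed sequence under each hypothesis: P(data | r = 2) = (7/9)(7/9)(2/9)(7/9) = 0.10456; P(data | r = 4) = (5/9)(5/9)(4/9)(5/9) = 0.076208; P(data | r = 7) = (2/9)(2/9)(7/9)(2/9) = 0.0085353.
Weighting by the prior gives 1/3 · 0.10456 = 0.034852, 1/3 · 0.076208 = 0.025403, 1/3 · 0.0085353 = 0.0028451; these sum to 0.0631.
The posterior is then P(r = 2 | data) = 0.55233, P(r = 4 | data) = 0.40258, P(r = 7 | data) = 0.045089.
So P(green next | data) = Σ P(green next | H) P(H | data) = (7/9)(0.55233) + (5/9)(0.40258) + (2/9)(0.045089) = 0.66327.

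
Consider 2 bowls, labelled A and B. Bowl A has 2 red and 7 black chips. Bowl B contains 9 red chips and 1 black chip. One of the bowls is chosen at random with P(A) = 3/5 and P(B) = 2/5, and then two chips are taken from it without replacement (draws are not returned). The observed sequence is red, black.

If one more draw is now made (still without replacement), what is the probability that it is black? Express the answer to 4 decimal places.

Compute the likelihood of the observed sequence for each case: P(data | bowl A) = (2/9)(7/8) = 7/36; P(data | bowl B) = (9/10)(1/9) = 1/10.
Multiplying each by its prior: 3/5 · 7/36 = 7/60, 2/5 · 1/10 = 1/25; with total 47/300.
Dividing through by the total gives posterior P(bowl A | data) = 35/47, P(bowl B | data) = 12/47.
The predictive probability is P(black next | data) = (6/7)(35/47) + (0)(12/47) = 30/47.

0.6383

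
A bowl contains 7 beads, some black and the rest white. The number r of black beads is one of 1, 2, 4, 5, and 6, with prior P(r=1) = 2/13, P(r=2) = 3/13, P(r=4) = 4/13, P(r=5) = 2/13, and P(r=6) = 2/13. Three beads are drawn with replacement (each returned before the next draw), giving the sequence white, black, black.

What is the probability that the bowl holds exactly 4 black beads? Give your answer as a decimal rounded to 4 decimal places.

0.4404

For each hypothesis, P(data | H) works out to: P(data | r = 1) = (6/7)(1/7)(1/7) = 0.017493; P(data | r = 2) = (5/7)(2/7)(2/7) = 0.058309; P(data | r = 4) = (3/7)(4/7)(4/7) = 0.13994; P(data | r = 5) = (2/7)(5/7)(5/7) = 0.14577; P(data | r = 6) = (1/7)(6/7)(6/7) = 0.10496.
Multiplying each by its prior: 2/13 · 0.017493 = 0.0026912, 3/13 · 0.058309 = 0.013456, 4/13 · 0.13994 = 0.043059, 2/13 · 0.14577 = 0.022427, 2/13 · 0.10496 = 0.016147; summing to 0.09778.
Therefore the posterior P(r = 4 | data) = (0.043059) / (0.09778) = 0.44037.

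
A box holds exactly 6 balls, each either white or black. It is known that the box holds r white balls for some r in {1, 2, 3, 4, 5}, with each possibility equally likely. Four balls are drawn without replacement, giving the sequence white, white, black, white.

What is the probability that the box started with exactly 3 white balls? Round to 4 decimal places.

0.1429

Under each hypothesis, the probability of the observed sequence is: P(data | r = 1) = (1/6)(0/5) = 0; P(data | r = 2) = (2/6)(1/5)(4/4)(0/3) = 0; P(data | r = 3) = (3/6)(2/5)(3/4)(1/3) = 1/20; P(data | r = 4) = (4/6)(3/5)(2/4)(2/3) = 2/15; P(data | r = 5) = (5/6)(4/5)(1/4)(3/3) = 1/6.
Weighting by the prior gives 1/5 · 0 = 0, 1/5 · 0 = 0, 1/5 · 1/20 = 1/100, 1/5 · 2/15 = 2/75, 1/5 · 1/6 = 1/30; these sum to 7/100.
Therefore the posterior P(r = 3 | data) = (1/100) / (7/100) = 1/7.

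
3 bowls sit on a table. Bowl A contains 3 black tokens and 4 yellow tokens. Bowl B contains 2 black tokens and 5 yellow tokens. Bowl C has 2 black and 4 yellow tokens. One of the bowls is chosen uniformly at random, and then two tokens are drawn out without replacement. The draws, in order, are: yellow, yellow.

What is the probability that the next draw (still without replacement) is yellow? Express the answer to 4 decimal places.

0.5164

For each hypothesis, P(data | H) works out to: P(data | bowl A) = (4/7)(3/6) = 2/7; P(data | bowl B) = (5/7)(4/6) = 10/21; P(data | bowl C) = (4/6)(3/5) = 2/5.
The prior-weighted likelihoods are 1/3 · 2/7 = 2/21, 1/3 · 10/21 = 10/63, 1/3 · 2/5 = 2/15; with total 122/315.
Normalising, the posterior is P(bowl A | data) = 15/61, P(bowl B | data) = 25/61, P(bowl C | data) = 21/61.
The predictive probability is P(yellow next | data) = (2/5)(15/61) + (3/5)(25/61) + (1/2)(21/61) = 63/122.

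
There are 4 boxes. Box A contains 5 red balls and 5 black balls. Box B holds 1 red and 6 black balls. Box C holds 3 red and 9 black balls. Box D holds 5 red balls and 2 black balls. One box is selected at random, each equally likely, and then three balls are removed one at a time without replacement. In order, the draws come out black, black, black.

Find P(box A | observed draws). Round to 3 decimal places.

0.080

The likelihood of the observed sequence under each hypothesis: P(data | box A) = (5/10)(4/9)(3/8) = 0.083333; P(data | box B) = (6/7)(5/6)(4/5) = 0.57143; P(data | box C) = (9/12)(8/11)(7/10) = 0.38182; P(data | box D) = (2/7)(1/6)(0/5) = 0.
Multiplying each by its prior: 1/4 · 0.083333 = 0.020833, 1/4 · 0.57143 = 0.14286, 1/4 · 0.38182 = 0.095455, 1/4 · 0 = 0; these sum to 0.25915.
So P(box A | data) = (0.020833) / (0.25915) = 0.080393.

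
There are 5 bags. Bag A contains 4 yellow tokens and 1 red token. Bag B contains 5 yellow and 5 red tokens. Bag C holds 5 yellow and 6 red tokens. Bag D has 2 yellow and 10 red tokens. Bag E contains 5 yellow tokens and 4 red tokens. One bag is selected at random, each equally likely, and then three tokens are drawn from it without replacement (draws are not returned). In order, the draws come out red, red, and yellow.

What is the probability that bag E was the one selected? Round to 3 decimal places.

0.218

For each hypothesis, P(data | H) works out to: P(data | bag A) = (1/5)(0/4) = 0; P(data | bag B) = (5/10)(4/9)(5/8) = 0.13889; P(data | bag C) = (6/11)(5/10)(5/9) = 0.15152; P(data | bag D) = (10/12)(9/11)(2/10) = 0.13636; P(data | bag E) = (4/9)(3/8)(5/7) = 0.11905.
The prior-weighted likelihoods are 1/5 · 0 = 0, 1/5 · 0.13889 = 0.027778, 1/5 · 0.15152 = 0.030303, 1/5 · 0.13636 = 0.027273, 1/5 · 0.11905 = 0.02381; with total 0.10916.
So P(bag E | data) = (0.02381) / (0.10916) = 0.21811.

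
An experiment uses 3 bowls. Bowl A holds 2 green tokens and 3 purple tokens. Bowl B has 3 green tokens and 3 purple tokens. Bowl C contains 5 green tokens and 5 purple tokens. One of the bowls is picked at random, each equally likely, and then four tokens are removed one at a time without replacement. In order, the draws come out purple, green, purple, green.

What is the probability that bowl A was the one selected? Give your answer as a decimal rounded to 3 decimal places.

The likelihood of the observed sequence under each hypothesis: P(data | bowl A) = (3/5)(2/4)(2/3)(1/2) = 1/10; P(data | bowl B) = (3/6)(3/5)(2/4)(2/3) = 1/10; P(data | bowl C) = (5/10)(5/9)(4/8)(4/7) = 5/63.
Multiplying each by its prior: 1/3 · 1/10 = 1/30, 1/3 · 1/10 = 1/30, 1/3 · 5/63 = 5/189; summing to 88/945.
Hence P(bowl A | data) = (1/30) / (88/945) = 63/176.

0.358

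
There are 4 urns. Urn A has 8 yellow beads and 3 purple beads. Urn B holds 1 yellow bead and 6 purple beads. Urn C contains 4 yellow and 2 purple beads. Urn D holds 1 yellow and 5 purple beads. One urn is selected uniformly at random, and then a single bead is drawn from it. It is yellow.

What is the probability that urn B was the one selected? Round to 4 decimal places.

0.0839

Under each hypothesis, the probability of this draw is: P(data | urn A) = (8/11) = 0.72727; P(data | urn B) = (1/7) = 0.14286; P(data | urn C) = (4/6) = 0.66667; P(data | urn D) = (1/6) = 0.16667.
The prior-weighted likelihoods are 1/4 · 0.72727 = 0.18182, 1/4 · 0.14286 = 0.035714, 1/4 · 0.66667 = 0.16667, 1/4 · 0.16667 = 0.041667; summing to 0.42587.
Hence P(urn B | data) = (0.035714) / (0.42587) = 0.083863.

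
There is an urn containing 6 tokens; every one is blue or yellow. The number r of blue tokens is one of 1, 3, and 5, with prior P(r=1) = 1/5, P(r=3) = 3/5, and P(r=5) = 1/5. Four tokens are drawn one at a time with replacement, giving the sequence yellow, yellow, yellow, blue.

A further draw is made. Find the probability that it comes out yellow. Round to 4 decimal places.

0.6072

For each hypothesis, P(data | H) works out to: P(data | r = 1) = (5/6)(5/6)(5/6)(1/6) = 0.096451; P(data | r = 3) = (3/6)(3/6)(3/6)(3/6) = 0.0625; P(data | r = 5) = (1/6)(1/6)(1/6)(5/6) = 0.003858.
Multiplying each by its prior: 1/5 · 0.096451 = 0.01929, 3/5 · 0.0625 = 0.0375, 1/5 · 0.003858 = 0.0007716; summing to 0.057562.
Normalising, the posterior is P(r = 1 | data) = 0.33512, P(r = 3 | data) = 0.65147, P(r = 5 | data) = 0.013405.
Averaging over the posterior, P(yellow next | data) = (5/6)(0.33512) + (1/2)(0.65147) + (1/6)(0.013405) = 0.60724.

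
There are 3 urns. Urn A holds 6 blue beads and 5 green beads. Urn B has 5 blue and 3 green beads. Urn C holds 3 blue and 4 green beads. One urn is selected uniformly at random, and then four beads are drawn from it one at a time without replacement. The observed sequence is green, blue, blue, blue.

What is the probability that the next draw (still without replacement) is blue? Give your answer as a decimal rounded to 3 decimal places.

0.407

Compute the likelihood of the observed sequence for each case: P(data | urn A) = (5/11)(6/10)(5/9)(4/8) = 0.075758; P(data | urn B) = (3/8)(5/7)(4/6)(3/5) = 0.10714; P(data | urn C) = (4/7)(3/6)(2/5)(1/4) = 0.028571.
Weighting by the prior gives 1/3 · 0.075758 = 0.025253, 1/3 · 0.10714 = 0.035714, 1/3 · 0.028571 = 0.0095238; summing to 0.070491.
Normalising, the posterior is P(urn A | data) = 0.35824, P(urn B | data) = 0.50665, P(urn C | data) = 0.13511.
So P(blue next | data) = Σ P(blue next | H) P(H | data) = (3/7)(0.35824) + (1/2)(0.50665) + (0)(0.13511) = 0.40686.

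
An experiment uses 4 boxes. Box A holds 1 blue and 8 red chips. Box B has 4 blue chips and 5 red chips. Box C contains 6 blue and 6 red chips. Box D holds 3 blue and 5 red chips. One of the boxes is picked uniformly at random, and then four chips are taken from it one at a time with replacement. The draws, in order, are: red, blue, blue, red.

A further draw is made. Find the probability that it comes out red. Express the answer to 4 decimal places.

0.5747

Under each hypothesis, the probability of the observed sequence is: P(data | box A) = (8/9)(1/9)(1/9)(8/9) = 0.0097546; P(data | box B) = (5/9)(4/9)(4/9)(5/9) = 0.060966; P(data | box C) = (6/12)(6/12)(6/12)(6/12) = 0.0625; P(data | box D) = (5/8)(3/8)(3/8)(5/8) = 0.054932.
The prior-weighted likelihoods are 1/4 · 0.0097546 = 0.0024387, 1/4 · 0.060966 = 0.015242, 1/4 · 0.0625 = 0.015625, 1/4 · 0.054932 = 0.013733; with total 0.047038.
Normalising, the posterior is P(box A | data) = 0.051844, P(box B | data) = 0.32403, P(box C | data) = 0.33218, P(box D | data) = 0.29195.
So P(red next | data) = Σ P(red next | H) P(H | data) = (8/9)(0.051844) + (5/9)(0.32403) + (1/2)(0.33218) + (5/8)(0.29195) = 0.57466.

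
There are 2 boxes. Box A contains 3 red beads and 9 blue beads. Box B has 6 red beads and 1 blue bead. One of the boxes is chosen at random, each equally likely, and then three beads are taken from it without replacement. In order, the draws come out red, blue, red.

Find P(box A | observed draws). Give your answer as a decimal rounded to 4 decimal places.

0.2226

Under each hypothesis, the probability of the observed sequence is: P(data | box A) = (3/12)(9/11)(2/10) = 0.040909; P(data | box B) = (6/7)(1/6)(5/5) = 0.14286.
Weighting by the prior gives 1/2 · 0.040909 = 0.020455, 1/2 · 0.14286 = 0.071429; summing to 0.091883.
So P(box A | data) = (0.020455) / (0.091883) = 0.22261.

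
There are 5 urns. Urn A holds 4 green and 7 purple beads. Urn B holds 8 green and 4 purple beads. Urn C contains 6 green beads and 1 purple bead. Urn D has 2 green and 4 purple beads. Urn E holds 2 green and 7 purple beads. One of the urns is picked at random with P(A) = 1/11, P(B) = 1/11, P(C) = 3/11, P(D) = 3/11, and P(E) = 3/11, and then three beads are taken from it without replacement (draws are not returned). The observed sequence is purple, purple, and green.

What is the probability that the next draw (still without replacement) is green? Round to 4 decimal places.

The likelihood of the observed sequence under each hypothesis: P(data | urn A) = (7/11)(6/10)(4/9) = 0.1697; P(data | urn B) = (4/12)(3/11)(8/10) = 0.072727; P(data | urn C) = (1/7)(0/6) = 0; P(data | urn D) = (4/6)(3/5)(2/4) = 0.2; P(data | urn E) = (7/9)(6/8)(2/7) = 0.16667.
Weighting by the prior gives 1/11 · 0.1697 = 0.015427, 1/11 · 0.072727 = 0.0066116, 3/11 · 0 = 0, 3/11 · 0.2 = 0.054545, 3/11 · 0.16667 = 0.045455; these sum to 0.12204.
The posterior is then P(urn A | data) = 0.12641, P(urn B | data) = 0.054176, P(urn C | data) = 0, P(urn D | data) = 0.44695, P(urn E | data) = 0.37246.
So P(green next | data) = Σ P(green next | H) P(H | data) = (3/8)(0.12641) + (7/9)(0.054176) + (1/3)(0.44695) + (1/6)(0.37246) = 0.3006.

0.3006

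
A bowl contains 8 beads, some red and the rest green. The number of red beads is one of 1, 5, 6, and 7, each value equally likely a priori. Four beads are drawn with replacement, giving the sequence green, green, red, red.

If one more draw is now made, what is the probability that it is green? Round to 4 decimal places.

The likelihood of the observed sequence under each hypothesis: P(data | r = 1) = (7/8)(7/8)(1/8)(1/8) = 0.011963; P(data | r = 5) = (3/8)(3/8)(5/8)(5/8) = 0.054932; P(data | r = 6) = (2/8)(2/8)(6/8)(6/8) = 0.035156; P(data | r = 7) = (1/8)(1/8)(7/8)(7/8) = 0.011963.
Multiplying each by its prior: 1/4 · 0.011963 = 0.0029907, 1/4 · 0.054932 = 0.013733, 1/4 · 0.035156 = 0.0087891, 1/4 · 0.011963 = 0.0029907; summing to 0.028503.
Dividing through by the total gives posterior P(r = 1 | data) = 0.10493, P(r = 5 | data) = 0.4818, P(r = 6 | data) = 0.30835, P(r = 7 | data) = 0.10493.
The predictive probability is P(green next | data) = (7/8)(0.10493) + (3/8)(0.4818) + (1/4)(0.30835) + (1/8)(0.10493) = 0.36269.

0.3627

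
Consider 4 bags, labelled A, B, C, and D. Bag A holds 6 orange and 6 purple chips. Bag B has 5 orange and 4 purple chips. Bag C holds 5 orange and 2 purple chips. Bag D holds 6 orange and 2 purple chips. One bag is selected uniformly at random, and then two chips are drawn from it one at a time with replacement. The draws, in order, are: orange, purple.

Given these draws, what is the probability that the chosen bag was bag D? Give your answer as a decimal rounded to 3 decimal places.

The likelihood of the observed sequence under each hypothesis: P(data | bag A) = (6/12)(6/12) = 0.25; P(data | bag B) = (5/9)(4/9) = 0.24691; P(data | bag C) = (5/7)(2/7) = 0.20408; P(data | bag D) = (6/8)(2/8) = 0.1875.
Multiplying each by its prior: 1/4 · 0.25 = 0.0625, 1/4 · 0.24691 = 0.061728, 1/4 · 0.20408 = 0.05102, 1/4 · 0.1875 = 0.046875; these sum to 0.22212.
Therefore the posterior P(bag D | data) = (0.046875) / (0.22212) = 0.21103.

0.211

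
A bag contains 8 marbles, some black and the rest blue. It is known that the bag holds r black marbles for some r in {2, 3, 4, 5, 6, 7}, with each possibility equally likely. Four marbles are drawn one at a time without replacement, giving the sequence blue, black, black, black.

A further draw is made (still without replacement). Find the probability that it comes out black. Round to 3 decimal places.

The likelihood of the observed sequence under each hypothesis: P(data | r = 2) = (6/8)(2/7)(1/6)(0/5) = 0; P(data | r = 3) = (5/8)(3/7)(2/6)(1/5) = 1/56; P(data | r = 4) = (4/8)(4/7)(3/6)(2/5) = 2/35; P(data | r = 5) = (3/8)(5/7)(4/6)(3/5) = 3/28; P(data | r = 6) = (2/8)(6/7)(5/6)(4/5) = 1/7; P(data | r = 7) = (1/8)(7/7)(6/6)(5/5) = 1/8.
Weighting by the prior gives 1/6 · 0 = 0, 1/6 · 1/56 = 1/336, 1/6 · 2/35 = 1/105, 1/6 · 3/28 = 1/56, 1/6 · 1/7 = 1/42, 1/6 · 1/8 = 1/48; summing to 3/40.
The posterior is then P(r = 2 | data) = 0, P(r = 3 | data) = 5/126, P(r = 4 | data) = 8/63, P(r = 5 | data) = 5/21, P(r = 6 | data) = 20/63, P(r = 7 | data) = 5/18.
Averaging over the posterior, P(black next | data) = (0)(5/126) + (1/4)(8/63) + (1/2)(5/21) + (3/4)(20/63) + (1)(5/18) = 2/3.

0.667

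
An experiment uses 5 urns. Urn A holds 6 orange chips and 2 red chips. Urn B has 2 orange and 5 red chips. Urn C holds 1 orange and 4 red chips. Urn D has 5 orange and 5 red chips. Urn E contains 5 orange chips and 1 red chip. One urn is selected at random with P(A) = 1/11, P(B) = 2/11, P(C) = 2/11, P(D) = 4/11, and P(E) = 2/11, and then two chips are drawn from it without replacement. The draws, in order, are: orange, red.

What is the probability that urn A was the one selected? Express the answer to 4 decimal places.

Compute the likelihood of the observed sequence for each case: P(data | urn A) = (6/8)(2/7) = 0.21429; P(data | urn B) = (2/7)(5/6) = 0.2381; P(data | urn C) = (1/5)(4/4) = 0.2; P(data | urn D) = (5/10)(5/9) = 0.27778; P(data | urn E) = (5/6)(1/5) = 0.16667.
Multiplying each by its prior: 1/11 · 0.21429 = 0.019481, 2/11 · 0.2381 = 0.04329, 2/11 · 0.2 = 0.036364, 4/11 · 0.27778 = 0.10101, 2/11 · 0.16667 = 0.030303; these sum to 0.23045.
By Bayes' rule, P(urn A | data) = (0.019481) / (0.23045) = 0.084534.

0.0845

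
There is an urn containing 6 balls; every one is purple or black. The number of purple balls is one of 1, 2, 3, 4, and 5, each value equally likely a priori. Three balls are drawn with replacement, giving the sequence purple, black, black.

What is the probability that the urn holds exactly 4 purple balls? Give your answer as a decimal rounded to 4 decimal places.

The likelihood of the observed sequence under each hypothesis: P(data | r = 1) = (1/6)(5/6)(5/6) = 25/216; P(data | r = 2) = (2/6)(4/6)(4/6) = 4/27; P(data | r = 3) = (3/6)(3/6)(3/6) = 1/8; P(data | r = 4) = (4/6)(2/6)(2/6) = 2/27; P(data | r = 5) = (5/6)(1/6)(1/6) = 5/216.
Multiplying each by its prior: 1/5 · 25/216 = 5/216, 1/5 · 4/27 = 4/135, 1/5 · 1/8 = 1/40, 1/5 · 2/27 = 2/135, 1/5 · 5/216 = 1/216; these sum to 7/72.
By Bayes' rule, P(r = 4 | data) = (2/135) / (7/72) = 16/105.

0.1524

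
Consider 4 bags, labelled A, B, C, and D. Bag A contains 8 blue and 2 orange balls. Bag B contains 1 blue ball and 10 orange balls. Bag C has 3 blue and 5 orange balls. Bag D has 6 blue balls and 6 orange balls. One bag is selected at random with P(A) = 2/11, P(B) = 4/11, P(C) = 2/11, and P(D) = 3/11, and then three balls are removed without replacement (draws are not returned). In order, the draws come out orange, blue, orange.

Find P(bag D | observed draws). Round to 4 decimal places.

The likelihood of the observed sequence under each hypothesis: P(data | bag A) = (2/10)(8/9)(1/8) = 0.022222; P(data | bag B) = (10/11)(1/10)(9/9) = 0.090909; P(data | bag C) = (5/8)(3/7)(4/6) = 0.17857; P(data | bag D) = (6/12)(6/11)(5/10) = 0.13636.
Weighting by the prior gives 2/11 · 0.022222 = 0.0040404, 4/11 · 0.090909 = 0.033058, 2/11 · 0.17857 = 0.032468, 3/11 · 0.13636 = 0.03719; summing to 0.10676.
So P(bag D | data) = (0.03719) / (0.10676) = 0.34837.

0.3484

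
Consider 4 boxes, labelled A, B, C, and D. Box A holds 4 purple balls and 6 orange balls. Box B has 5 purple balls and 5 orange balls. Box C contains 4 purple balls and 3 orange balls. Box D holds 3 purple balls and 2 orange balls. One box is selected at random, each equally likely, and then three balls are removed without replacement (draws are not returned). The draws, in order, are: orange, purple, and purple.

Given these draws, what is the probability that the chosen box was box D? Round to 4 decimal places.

Under each hypothesis, the probability of the observed sequence is: P(data | box A) = (6/10)(4/9)(3/8) = 0.1; P(data | box B) = (5/10)(5/9)(4/8) = 0.13889; P(data | box C) = (3/7)(4/6)(3/5) = 0.17143; P(data | box D) = (2/5)(3/4)(2/3) = 0.2.
Multiplying each by its prior: 1/4 · 0.1 = 0.025, 1/4 · 0.13889 = 0.034722, 1/4 · 0.17143 = 0.042857, 1/4 · 0.2 = 0.05; with total 0.15258.
By Bayes' rule, P(box D | data) = (0.05) / (0.15258) = 0.3277.

0.3277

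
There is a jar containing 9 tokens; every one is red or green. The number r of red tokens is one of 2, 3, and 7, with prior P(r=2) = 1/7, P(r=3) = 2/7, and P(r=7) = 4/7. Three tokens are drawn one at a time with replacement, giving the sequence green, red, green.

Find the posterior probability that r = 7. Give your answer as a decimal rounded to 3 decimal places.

The likelihood of the observed sequence under each hypothesis: P(data | r = 2) = (7/9)(2/9)(7/9) = 0.13443; P(data | r = 3) = (6/9)(3/9)(6/9) = 0.14815; P(data | r = 7) = (2/9)(7/9)(2/9) = 0.038409.
The prior-weighted likelihoods are 1/7 · 0.13443 = 0.019204, 2/7 · 0.14815 = 0.042328, 4/7 · 0.038409 = 0.021948; with total 0.08348.
Therefore the posterior P(r = 7 | data) = (0.021948) / (0.08348) = 0.26291.

0.263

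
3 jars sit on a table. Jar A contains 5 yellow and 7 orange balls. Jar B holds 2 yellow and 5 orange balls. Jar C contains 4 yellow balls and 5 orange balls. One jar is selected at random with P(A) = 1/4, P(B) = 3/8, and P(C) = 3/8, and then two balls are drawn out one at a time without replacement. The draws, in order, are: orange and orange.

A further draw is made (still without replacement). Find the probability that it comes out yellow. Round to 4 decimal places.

Compute the likelihood of the observed sequence for each case: P(data | jar A) = (7/12)(6/11) = 0.31818; P(data | jar B) = (5/7)(4/6) = 0.47619; P(data | jar C) = (5/9)(4/8) = 0.27778.
Weighting by the prior gives 1/4 · 0.31818 = 0.079545, 3/8 · 0.47619 = 0.17857, 3/8 · 0.27778 = 0.10417; with total 0.36228.
The posterior is then P(jar A | data) = 0.21957, P(jar B | data) = 0.49291, P(jar C | data) = 0.28753.
The predictive probability is P(yellow next | data) = (1/2)(0.21957) + (2/5)(0.49291) + (4/7)(0.28753) = 0.47125.

0.4712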